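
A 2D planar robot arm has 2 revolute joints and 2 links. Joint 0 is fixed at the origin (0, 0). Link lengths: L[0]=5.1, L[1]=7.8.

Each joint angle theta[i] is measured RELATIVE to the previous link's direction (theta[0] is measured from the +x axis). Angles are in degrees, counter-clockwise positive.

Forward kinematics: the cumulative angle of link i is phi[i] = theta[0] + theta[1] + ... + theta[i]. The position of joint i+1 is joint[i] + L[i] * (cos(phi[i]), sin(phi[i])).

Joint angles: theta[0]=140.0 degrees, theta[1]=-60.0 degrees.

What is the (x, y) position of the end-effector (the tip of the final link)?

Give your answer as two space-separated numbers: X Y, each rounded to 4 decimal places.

joint[0] = (0.0000, 0.0000)  (base)
link 0: phi[0] = 140 = 140 deg
  cos(140 deg) = -0.7660, sin(140 deg) = 0.6428
  joint[1] = (0.0000, 0.0000) + 5.1 * (-0.7660, 0.6428) = (0.0000 + -3.9068, 0.0000 + 3.2782) = (-3.9068, 3.2782)
link 1: phi[1] = 140 + -60 = 80 deg
  cos(80 deg) = 0.1736, sin(80 deg) = 0.9848
  joint[2] = (-3.9068, 3.2782) + 7.8 * (0.1736, 0.9848) = (-3.9068 + 1.3545, 3.2782 + 7.6815) = (-2.5524, 10.9597)
End effector: (-2.5524, 10.9597)

Answer: -2.5524 10.9597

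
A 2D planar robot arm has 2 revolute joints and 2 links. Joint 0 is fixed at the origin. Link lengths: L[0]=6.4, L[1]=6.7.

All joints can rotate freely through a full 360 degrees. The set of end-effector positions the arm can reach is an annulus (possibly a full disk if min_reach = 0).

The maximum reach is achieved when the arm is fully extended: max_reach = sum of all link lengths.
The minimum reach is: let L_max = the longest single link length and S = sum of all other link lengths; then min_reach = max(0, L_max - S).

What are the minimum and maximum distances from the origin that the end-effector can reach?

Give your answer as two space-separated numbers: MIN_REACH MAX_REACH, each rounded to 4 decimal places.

Answer: 0.3000 13.1000

Derivation:
Link lengths: [6.4, 6.7]
max_reach = 6.4 + 6.7 = 13.1
L_max = max([6.4, 6.7]) = 6.7
S (sum of others) = 13.1 - 6.7 = 6.4
min_reach = max(0, 6.7 - 6.4) = max(0, 0.3) = 0.3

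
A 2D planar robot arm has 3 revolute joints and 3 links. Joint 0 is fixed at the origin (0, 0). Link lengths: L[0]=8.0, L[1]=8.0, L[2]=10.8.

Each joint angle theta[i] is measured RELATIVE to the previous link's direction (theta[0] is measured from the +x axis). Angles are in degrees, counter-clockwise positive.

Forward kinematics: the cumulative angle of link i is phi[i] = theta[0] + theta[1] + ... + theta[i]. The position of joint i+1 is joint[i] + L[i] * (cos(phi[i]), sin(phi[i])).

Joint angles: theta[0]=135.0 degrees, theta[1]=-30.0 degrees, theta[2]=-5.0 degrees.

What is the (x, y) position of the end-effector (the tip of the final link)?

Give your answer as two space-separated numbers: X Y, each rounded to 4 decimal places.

joint[0] = (0.0000, 0.0000)  (base)
link 0: phi[0] = 135 = 135 deg
  cos(135 deg) = -0.7071, sin(135 deg) = 0.7071
  joint[1] = (0.0000, 0.0000) + 8 * (-0.7071, 0.7071) = (0.0000 + -5.6569, 0.0000 + 5.6569) = (-5.6569, 5.6569)
link 1: phi[1] = 135 + -30 = 105 deg
  cos(105 deg) = -0.2588, sin(105 deg) = 0.9659
  joint[2] = (-5.6569, 5.6569) + 8 * (-0.2588, 0.9659) = (-5.6569 + -2.0706, 5.6569 + 7.7274) = (-7.7274, 13.3843)
link 2: phi[2] = 135 + -30 + -5 = 100 deg
  cos(100 deg) = -0.1736, sin(100 deg) = 0.9848
  joint[3] = (-7.7274, 13.3843) + 10.8 * (-0.1736, 0.9848) = (-7.7274 + -1.8754, 13.3843 + 10.6359) = (-9.6028, 24.0202)
End effector: (-9.6028, 24.0202)

Answer: -9.6028 24.0202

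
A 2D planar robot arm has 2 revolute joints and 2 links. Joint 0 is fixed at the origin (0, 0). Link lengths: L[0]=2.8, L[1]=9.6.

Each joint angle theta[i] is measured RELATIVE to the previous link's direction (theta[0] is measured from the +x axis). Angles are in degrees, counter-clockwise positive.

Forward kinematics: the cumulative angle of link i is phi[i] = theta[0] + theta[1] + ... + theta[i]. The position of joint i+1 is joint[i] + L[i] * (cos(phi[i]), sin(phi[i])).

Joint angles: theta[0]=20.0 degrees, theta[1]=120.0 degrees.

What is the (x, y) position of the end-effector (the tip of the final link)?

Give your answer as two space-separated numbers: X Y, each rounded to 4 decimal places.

Answer: -4.7229 7.1284

Derivation:
joint[0] = (0.0000, 0.0000)  (base)
link 0: phi[0] = 20 = 20 deg
  cos(20 deg) = 0.9397, sin(20 deg) = 0.3420
  joint[1] = (0.0000, 0.0000) + 2.8 * (0.9397, 0.3420) = (0.0000 + 2.6311, 0.0000 + 0.9577) = (2.6311, 0.9577)
link 1: phi[1] = 20 + 120 = 140 deg
  cos(140 deg) = -0.7660, sin(140 deg) = 0.6428
  joint[2] = (2.6311, 0.9577) + 9.6 * (-0.7660, 0.6428) = (2.6311 + -7.3540, 0.9577 + 6.1708) = (-4.7229, 7.1284)
End effector: (-4.7229, 7.1284)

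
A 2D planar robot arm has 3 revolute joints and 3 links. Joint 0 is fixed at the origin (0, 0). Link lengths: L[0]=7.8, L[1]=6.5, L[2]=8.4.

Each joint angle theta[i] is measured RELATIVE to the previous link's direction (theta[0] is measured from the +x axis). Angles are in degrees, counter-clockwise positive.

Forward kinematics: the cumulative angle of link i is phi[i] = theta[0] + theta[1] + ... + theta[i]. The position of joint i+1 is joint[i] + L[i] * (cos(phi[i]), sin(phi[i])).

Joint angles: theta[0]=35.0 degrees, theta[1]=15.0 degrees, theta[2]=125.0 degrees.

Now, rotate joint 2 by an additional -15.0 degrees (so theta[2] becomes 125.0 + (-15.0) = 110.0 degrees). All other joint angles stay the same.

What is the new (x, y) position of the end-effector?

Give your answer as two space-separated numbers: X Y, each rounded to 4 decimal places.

joint[0] = (0.0000, 0.0000)  (base)
link 0: phi[0] = 35 = 35 deg
  cos(35 deg) = 0.8192, sin(35 deg) = 0.5736
  joint[1] = (0.0000, 0.0000) + 7.8 * (0.8192, 0.5736) = (0.0000 + 6.3894, 0.0000 + 4.4739) = (6.3894, 4.4739)
link 1: phi[1] = 35 + 15 = 50 deg
  cos(50 deg) = 0.6428, sin(50 deg) = 0.7660
  joint[2] = (6.3894, 4.4739) + 6.5 * (0.6428, 0.7660) = (6.3894 + 4.1781, 4.4739 + 4.9793) = (10.5675, 9.4532)
link 2: phi[2] = 35 + 15 + 110 = 160 deg
  cos(160 deg) = -0.9397, sin(160 deg) = 0.3420
  joint[3] = (10.5675, 9.4532) + 8.4 * (-0.9397, 0.3420) = (10.5675 + -7.8934, 9.4532 + 2.8730) = (2.6741, 12.3262)
End effector: (2.6741, 12.3262)

Answer: 2.6741 12.3262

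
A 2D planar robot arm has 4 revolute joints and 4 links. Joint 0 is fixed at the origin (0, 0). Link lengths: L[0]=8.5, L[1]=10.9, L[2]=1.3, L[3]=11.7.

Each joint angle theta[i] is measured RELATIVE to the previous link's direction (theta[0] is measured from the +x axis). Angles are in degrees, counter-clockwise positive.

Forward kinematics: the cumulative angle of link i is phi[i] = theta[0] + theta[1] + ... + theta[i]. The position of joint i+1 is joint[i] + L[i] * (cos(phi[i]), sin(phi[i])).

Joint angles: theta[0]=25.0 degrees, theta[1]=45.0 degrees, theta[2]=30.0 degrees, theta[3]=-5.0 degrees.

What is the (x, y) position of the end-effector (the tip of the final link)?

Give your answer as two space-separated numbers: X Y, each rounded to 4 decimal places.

Answer: 10.1862 26.7706

Derivation:
joint[0] = (0.0000, 0.0000)  (base)
link 0: phi[0] = 25 = 25 deg
  cos(25 deg) = 0.9063, sin(25 deg) = 0.4226
  joint[1] = (0.0000, 0.0000) + 8.5 * (0.9063, 0.4226) = (0.0000 + 7.7036, 0.0000 + 3.5923) = (7.7036, 3.5923)
link 1: phi[1] = 25 + 45 = 70 deg
  cos(70 deg) = 0.3420, sin(70 deg) = 0.9397
  joint[2] = (7.7036, 3.5923) + 10.9 * (0.3420, 0.9397) = (7.7036 + 3.7280, 3.5923 + 10.2426) = (11.4316, 13.8349)
link 2: phi[2] = 25 + 45 + 30 = 100 deg
  cos(100 deg) = -0.1736, sin(100 deg) = 0.9848
  joint[3] = (11.4316, 13.8349) + 1.3 * (-0.1736, 0.9848) = (11.4316 + -0.2257, 13.8349 + 1.2803) = (11.2059, 15.1152)
link 3: phi[3] = 25 + 45 + 30 + -5 = 95 deg
  cos(95 deg) = -0.0872, sin(95 deg) = 0.9962
  joint[4] = (11.2059, 15.1152) + 11.7 * (-0.0872, 0.9962) = (11.2059 + -1.0197, 15.1152 + 11.6555) = (10.1862, 26.7706)
End effector: (10.1862, 26.7706)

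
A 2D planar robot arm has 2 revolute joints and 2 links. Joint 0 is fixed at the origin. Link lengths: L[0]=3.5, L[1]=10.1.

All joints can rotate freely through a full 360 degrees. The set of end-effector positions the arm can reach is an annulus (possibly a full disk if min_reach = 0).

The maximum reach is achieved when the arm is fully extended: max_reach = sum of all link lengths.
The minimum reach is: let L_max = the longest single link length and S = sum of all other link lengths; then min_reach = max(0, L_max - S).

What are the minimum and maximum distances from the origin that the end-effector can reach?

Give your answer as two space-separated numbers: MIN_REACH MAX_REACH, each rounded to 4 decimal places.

Link lengths: [3.5, 10.1]
max_reach = 3.5 + 10.1 = 13.6
L_max = max([3.5, 10.1]) = 10.1
S (sum of others) = 13.6 - 10.1 = 3.5
min_reach = max(0, 10.1 - 3.5) = max(0, 6.6) = 6.6

Answer: 6.6000 13.6000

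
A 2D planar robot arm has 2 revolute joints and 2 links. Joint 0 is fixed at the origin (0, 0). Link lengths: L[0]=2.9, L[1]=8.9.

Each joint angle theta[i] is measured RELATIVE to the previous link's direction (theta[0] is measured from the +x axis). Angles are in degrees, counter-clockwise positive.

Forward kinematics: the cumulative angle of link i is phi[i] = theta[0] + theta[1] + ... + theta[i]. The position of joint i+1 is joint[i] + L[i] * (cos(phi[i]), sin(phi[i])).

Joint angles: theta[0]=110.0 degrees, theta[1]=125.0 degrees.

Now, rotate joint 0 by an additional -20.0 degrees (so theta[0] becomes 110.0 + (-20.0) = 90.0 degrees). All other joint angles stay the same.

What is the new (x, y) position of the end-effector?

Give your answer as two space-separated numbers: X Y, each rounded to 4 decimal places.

Answer: -7.2905 -2.2048

Derivation:
joint[0] = (0.0000, 0.0000)  (base)
link 0: phi[0] = 90 = 90 deg
  cos(90 deg) = 0.0000, sin(90 deg) = 1.0000
  joint[1] = (0.0000, 0.0000) + 2.9 * (0.0000, 1.0000) = (0.0000 + 0.0000, 0.0000 + 2.9000) = (0.0000, 2.9000)
link 1: phi[1] = 90 + 125 = 215 deg
  cos(215 deg) = -0.8192, sin(215 deg) = -0.5736
  joint[2] = (0.0000, 2.9000) + 8.9 * (-0.8192, -0.5736) = (0.0000 + -7.2905, 2.9000 + -5.1048) = (-7.2905, -2.2048)
End effector: (-7.2905, -2.2048)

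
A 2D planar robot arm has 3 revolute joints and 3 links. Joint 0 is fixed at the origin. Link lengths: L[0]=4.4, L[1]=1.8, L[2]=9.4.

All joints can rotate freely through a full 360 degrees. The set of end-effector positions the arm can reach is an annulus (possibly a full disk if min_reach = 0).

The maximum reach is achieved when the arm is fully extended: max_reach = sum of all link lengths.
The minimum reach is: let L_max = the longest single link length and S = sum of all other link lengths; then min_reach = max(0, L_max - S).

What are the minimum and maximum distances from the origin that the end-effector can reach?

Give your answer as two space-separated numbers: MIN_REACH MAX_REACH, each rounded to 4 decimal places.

Answer: 3.2000 15.6000

Derivation:
Link lengths: [4.4, 1.8, 9.4]
max_reach = 4.4 + 1.8 + 9.4 = 15.6
L_max = max([4.4, 1.8, 9.4]) = 9.4
S (sum of others) = 15.6 - 9.4 = 6.2
min_reach = max(0, 9.4 - 6.2) = max(0, 3.2) = 3.2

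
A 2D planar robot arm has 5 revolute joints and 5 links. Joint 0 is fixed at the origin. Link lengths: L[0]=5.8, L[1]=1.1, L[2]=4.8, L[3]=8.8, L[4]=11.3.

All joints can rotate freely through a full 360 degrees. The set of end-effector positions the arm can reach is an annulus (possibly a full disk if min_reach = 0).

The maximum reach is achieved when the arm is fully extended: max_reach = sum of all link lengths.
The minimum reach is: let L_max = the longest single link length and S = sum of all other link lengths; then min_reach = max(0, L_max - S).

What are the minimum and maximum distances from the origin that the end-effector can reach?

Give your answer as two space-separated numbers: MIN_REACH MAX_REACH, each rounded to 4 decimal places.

Answer: 0.0000 31.8000

Derivation:
Link lengths: [5.8, 1.1, 4.8, 8.8, 11.3]
max_reach = 5.8 + 1.1 + 4.8 + 8.8 + 11.3 = 31.8
L_max = max([5.8, 1.1, 4.8, 8.8, 11.3]) = 11.3
S (sum of others) = 31.8 - 11.3 = 20.5
min_reach = max(0, 11.3 - 20.5) = max(0, -9.2) = 0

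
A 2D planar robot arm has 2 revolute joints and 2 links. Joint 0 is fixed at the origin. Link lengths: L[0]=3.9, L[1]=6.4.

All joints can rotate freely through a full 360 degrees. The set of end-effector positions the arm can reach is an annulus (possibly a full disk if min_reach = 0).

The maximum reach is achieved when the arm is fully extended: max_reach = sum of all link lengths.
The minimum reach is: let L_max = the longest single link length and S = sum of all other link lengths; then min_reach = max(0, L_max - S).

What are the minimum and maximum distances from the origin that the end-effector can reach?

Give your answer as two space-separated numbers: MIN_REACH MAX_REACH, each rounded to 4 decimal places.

Answer: 2.5000 10.3000

Derivation:
Link lengths: [3.9, 6.4]
max_reach = 3.9 + 6.4 = 10.3
L_max = max([3.9, 6.4]) = 6.4
S (sum of others) = 10.3 - 6.4 = 3.9
min_reach = max(0, 6.4 - 3.9) = max(0, 2.5) = 2.5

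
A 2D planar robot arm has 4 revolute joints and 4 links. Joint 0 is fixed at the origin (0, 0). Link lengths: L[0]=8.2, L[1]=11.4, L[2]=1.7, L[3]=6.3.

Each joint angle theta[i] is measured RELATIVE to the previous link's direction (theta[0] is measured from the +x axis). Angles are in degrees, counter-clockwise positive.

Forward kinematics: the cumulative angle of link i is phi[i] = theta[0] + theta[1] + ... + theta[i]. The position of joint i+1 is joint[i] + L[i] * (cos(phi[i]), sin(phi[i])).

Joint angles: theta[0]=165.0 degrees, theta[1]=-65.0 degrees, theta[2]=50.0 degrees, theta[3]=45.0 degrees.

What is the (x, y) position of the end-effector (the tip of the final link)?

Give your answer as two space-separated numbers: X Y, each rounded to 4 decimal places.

Answer: -17.4578 12.5686

Derivation:
joint[0] = (0.0000, 0.0000)  (base)
link 0: phi[0] = 165 = 165 deg
  cos(165 deg) = -0.9659, sin(165 deg) = 0.2588
  joint[1] = (0.0000, 0.0000) + 8.2 * (-0.9659, 0.2588) = (0.0000 + -7.9206, 0.0000 + 2.1223) = (-7.9206, 2.1223)
link 1: phi[1] = 165 + -65 = 100 deg
  cos(100 deg) = -0.1736, sin(100 deg) = 0.9848
  joint[2] = (-7.9206, 2.1223) + 11.4 * (-0.1736, 0.9848) = (-7.9206 + -1.9796, 2.1223 + 11.2268) = (-9.9002, 13.3491)
link 2: phi[2] = 165 + -65 + 50 = 150 deg
  cos(150 deg) = -0.8660, sin(150 deg) = 0.5000
  joint[3] = (-9.9002, 13.3491) + 1.7 * (-0.8660, 0.5000) = (-9.9002 + -1.4722, 13.3491 + 0.8500) = (-11.3724, 14.1991)
link 3: phi[3] = 165 + -65 + 50 + 45 = 195 deg
  cos(195 deg) = -0.9659, sin(195 deg) = -0.2588
  joint[4] = (-11.3724, 14.1991) + 6.3 * (-0.9659, -0.2588) = (-11.3724 + -6.0853, 14.1991 + -1.6306) = (-17.4578, 12.5686)
End effector: (-17.4578, 12.5686)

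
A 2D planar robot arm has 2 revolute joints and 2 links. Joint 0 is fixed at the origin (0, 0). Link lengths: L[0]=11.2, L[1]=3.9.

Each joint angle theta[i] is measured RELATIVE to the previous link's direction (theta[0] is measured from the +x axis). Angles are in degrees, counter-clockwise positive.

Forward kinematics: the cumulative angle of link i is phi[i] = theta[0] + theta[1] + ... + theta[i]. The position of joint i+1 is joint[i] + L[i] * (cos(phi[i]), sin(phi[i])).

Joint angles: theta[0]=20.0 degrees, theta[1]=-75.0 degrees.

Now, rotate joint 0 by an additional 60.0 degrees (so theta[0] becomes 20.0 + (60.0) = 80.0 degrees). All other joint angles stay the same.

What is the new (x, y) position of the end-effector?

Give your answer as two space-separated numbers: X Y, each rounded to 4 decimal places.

joint[0] = (0.0000, 0.0000)  (base)
link 0: phi[0] = 80 = 80 deg
  cos(80 deg) = 0.1736, sin(80 deg) = 0.9848
  joint[1] = (0.0000, 0.0000) + 11.2 * (0.1736, 0.9848) = (0.0000 + 1.9449, 0.0000 + 11.0298) = (1.9449, 11.0298)
link 1: phi[1] = 80 + -75 = 5 deg
  cos(5 deg) = 0.9962, sin(5 deg) = 0.0872
  joint[2] = (1.9449, 11.0298) + 3.9 * (0.9962, 0.0872) = (1.9449 + 3.8852, 11.0298 + 0.3399) = (5.8300, 11.3698)
End effector: (5.8300, 11.3698)

Answer: 5.8300 11.3698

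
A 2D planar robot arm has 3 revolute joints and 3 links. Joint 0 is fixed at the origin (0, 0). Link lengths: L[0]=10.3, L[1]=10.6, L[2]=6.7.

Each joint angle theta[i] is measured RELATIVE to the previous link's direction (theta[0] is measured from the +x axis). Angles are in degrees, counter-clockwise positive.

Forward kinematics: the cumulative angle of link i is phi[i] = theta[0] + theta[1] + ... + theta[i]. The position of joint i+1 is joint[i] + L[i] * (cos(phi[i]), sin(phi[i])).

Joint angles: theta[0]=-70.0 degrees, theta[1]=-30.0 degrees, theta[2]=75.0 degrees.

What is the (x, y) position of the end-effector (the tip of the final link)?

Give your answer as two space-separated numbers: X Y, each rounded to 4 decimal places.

joint[0] = (0.0000, 0.0000)  (base)
link 0: phi[0] = -70 = -70 deg
  cos(-70 deg) = 0.3420, sin(-70 deg) = -0.9397
  joint[1] = (0.0000, 0.0000) + 10.3 * (0.3420, -0.9397) = (0.0000 + 3.5228, 0.0000 + -9.6788) = (3.5228, -9.6788)
link 1: phi[1] = -70 + -30 = -100 deg
  cos(-100 deg) = -0.1736, sin(-100 deg) = -0.9848
  joint[2] = (3.5228, -9.6788) + 10.6 * (-0.1736, -0.9848) = (3.5228 + -1.8407, -9.6788 + -10.4390) = (1.6821, -20.1178)
link 2: phi[2] = -70 + -30 + 75 = -25 deg
  cos(-25 deg) = 0.9063, sin(-25 deg) = -0.4226
  joint[3] = (1.6821, -20.1178) + 6.7 * (0.9063, -0.4226) = (1.6821 + 6.0723, -20.1178 + -2.8315) = (7.7544, -22.9493)
End effector: (7.7544, -22.9493)

Answer: 7.7544 -22.9493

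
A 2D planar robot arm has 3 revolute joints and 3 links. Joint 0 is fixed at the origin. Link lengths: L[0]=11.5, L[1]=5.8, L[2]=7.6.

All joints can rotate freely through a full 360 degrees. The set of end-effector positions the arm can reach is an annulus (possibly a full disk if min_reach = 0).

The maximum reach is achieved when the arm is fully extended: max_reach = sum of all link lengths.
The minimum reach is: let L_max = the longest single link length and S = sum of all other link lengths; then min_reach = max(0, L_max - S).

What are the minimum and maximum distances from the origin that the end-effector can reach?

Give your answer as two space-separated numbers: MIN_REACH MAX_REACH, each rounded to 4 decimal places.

Link lengths: [11.5, 5.8, 7.6]
max_reach = 11.5 + 5.8 + 7.6 = 24.9
L_max = max([11.5, 5.8, 7.6]) = 11.5
S (sum of others) = 24.9 - 11.5 = 13.4
min_reach = max(0, 11.5 - 13.4) = max(0, -1.9) = 0

Answer: 0.0000 24.9000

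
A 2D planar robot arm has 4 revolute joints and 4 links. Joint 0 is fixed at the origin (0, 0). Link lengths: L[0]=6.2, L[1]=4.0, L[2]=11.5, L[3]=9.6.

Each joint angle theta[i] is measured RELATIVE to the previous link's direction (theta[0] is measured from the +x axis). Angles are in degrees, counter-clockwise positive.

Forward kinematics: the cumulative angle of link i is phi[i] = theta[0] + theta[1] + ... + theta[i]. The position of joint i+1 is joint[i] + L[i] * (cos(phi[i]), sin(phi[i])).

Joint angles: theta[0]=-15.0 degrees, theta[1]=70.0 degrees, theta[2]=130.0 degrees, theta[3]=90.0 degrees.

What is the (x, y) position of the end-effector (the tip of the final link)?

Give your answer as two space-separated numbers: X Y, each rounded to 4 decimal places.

Answer: -2.3365 -8.8938

Derivation:
joint[0] = (0.0000, 0.0000)  (base)
link 0: phi[0] = -15 = -15 deg
  cos(-15 deg) = 0.9659, sin(-15 deg) = -0.2588
  joint[1] = (0.0000, 0.0000) + 6.2 * (0.9659, -0.2588) = (0.0000 + 5.9887, 0.0000 + -1.6047) = (5.9887, -1.6047)
link 1: phi[1] = -15 + 70 = 55 deg
  cos(55 deg) = 0.5736, sin(55 deg) = 0.8192
  joint[2] = (5.9887, -1.6047) + 4 * (0.5736, 0.8192) = (5.9887 + 2.2943, -1.6047 + 3.2766) = (8.2830, 1.6719)
link 2: phi[2] = -15 + 70 + 130 = 185 deg
  cos(185 deg) = -0.9962, sin(185 deg) = -0.0872
  joint[3] = (8.2830, 1.6719) + 11.5 * (-0.9962, -0.0872) = (8.2830 + -11.4562, 1.6719 + -1.0023) = (-3.1732, 0.6696)
link 3: phi[3] = -15 + 70 + 130 + 90 = 275 deg
  cos(275 deg) = 0.0872, sin(275 deg) = -0.9962
  joint[4] = (-3.1732, 0.6696) + 9.6 * (0.0872, -0.9962) = (-3.1732 + 0.8367, 0.6696 + -9.5635) = (-2.3365, -8.8938)
End effector: (-2.3365, -8.8938)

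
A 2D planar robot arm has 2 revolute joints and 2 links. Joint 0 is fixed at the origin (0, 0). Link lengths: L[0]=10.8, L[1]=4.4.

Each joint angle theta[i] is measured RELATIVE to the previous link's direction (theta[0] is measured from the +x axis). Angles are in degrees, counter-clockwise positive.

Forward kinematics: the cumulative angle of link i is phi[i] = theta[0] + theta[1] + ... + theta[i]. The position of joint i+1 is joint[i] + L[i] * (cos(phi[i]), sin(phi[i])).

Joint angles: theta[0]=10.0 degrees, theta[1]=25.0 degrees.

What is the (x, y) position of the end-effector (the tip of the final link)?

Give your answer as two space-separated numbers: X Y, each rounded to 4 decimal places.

joint[0] = (0.0000, 0.0000)  (base)
link 0: phi[0] = 10 = 10 deg
  cos(10 deg) = 0.9848, sin(10 deg) = 0.1736
  joint[1] = (0.0000, 0.0000) + 10.8 * (0.9848, 0.1736) = (0.0000 + 10.6359, 0.0000 + 1.8754) = (10.6359, 1.8754)
link 1: phi[1] = 10 + 25 = 35 deg
  cos(35 deg) = 0.8192, sin(35 deg) = 0.5736
  joint[2] = (10.6359, 1.8754) + 4.4 * (0.8192, 0.5736) = (10.6359 + 3.6043, 1.8754 + 2.5237) = (14.2402, 4.3991)
End effector: (14.2402, 4.3991)

Answer: 14.2402 4.3991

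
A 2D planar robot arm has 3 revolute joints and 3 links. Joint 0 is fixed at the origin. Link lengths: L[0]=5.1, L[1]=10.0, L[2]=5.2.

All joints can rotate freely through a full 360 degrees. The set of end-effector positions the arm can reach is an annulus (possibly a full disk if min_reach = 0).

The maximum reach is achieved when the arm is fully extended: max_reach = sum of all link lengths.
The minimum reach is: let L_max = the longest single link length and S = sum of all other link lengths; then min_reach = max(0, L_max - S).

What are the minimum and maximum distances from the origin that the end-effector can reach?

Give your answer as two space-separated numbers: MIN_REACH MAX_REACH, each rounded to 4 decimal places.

Answer: 0.0000 20.3000

Derivation:
Link lengths: [5.1, 10.0, 5.2]
max_reach = 5.1 + 10 + 5.2 = 20.3
L_max = max([5.1, 10.0, 5.2]) = 10
S (sum of others) = 20.3 - 10 = 10.3
min_reach = max(0, 10 - 10.3) = max(0, -0.3) = 0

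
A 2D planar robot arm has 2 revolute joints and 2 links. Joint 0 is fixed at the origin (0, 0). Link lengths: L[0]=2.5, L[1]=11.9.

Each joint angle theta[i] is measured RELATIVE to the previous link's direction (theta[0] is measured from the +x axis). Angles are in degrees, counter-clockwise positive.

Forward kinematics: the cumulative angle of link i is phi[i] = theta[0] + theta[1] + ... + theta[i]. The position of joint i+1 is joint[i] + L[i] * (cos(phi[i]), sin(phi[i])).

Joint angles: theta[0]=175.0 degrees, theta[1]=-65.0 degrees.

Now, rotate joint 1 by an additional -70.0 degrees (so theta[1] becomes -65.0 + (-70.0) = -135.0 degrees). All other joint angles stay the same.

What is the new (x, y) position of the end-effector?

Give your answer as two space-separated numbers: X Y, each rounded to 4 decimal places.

Answer: 6.6254 7.8671

Derivation:
joint[0] = (0.0000, 0.0000)  (base)
link 0: phi[0] = 175 = 175 deg
  cos(175 deg) = -0.9962, sin(175 deg) = 0.0872
  joint[1] = (0.0000, 0.0000) + 2.5 * (-0.9962, 0.0872) = (0.0000 + -2.4905, 0.0000 + 0.2179) = (-2.4905, 0.2179)
link 1: phi[1] = 175 + -135 = 40 deg
  cos(40 deg) = 0.7660, sin(40 deg) = 0.6428
  joint[2] = (-2.4905, 0.2179) + 11.9 * (0.7660, 0.6428) = (-2.4905 + 9.1159, 0.2179 + 7.6492) = (6.6254, 7.8671)
End effector: (6.6254, 7.8671)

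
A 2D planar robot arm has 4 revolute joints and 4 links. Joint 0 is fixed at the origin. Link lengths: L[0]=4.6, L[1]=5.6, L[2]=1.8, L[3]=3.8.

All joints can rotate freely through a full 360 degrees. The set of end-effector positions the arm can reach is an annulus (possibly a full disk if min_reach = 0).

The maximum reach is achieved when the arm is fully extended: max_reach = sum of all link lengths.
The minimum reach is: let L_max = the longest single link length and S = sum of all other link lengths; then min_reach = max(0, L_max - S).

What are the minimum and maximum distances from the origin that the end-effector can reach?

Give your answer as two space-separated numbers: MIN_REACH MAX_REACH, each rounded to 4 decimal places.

Link lengths: [4.6, 5.6, 1.8, 3.8]
max_reach = 4.6 + 5.6 + 1.8 + 3.8 = 15.8
L_max = max([4.6, 5.6, 1.8, 3.8]) = 5.6
S (sum of others) = 15.8 - 5.6 = 10.2
min_reach = max(0, 5.6 - 10.2) = max(0, -4.6) = 0

Answer: 0.0000 15.8000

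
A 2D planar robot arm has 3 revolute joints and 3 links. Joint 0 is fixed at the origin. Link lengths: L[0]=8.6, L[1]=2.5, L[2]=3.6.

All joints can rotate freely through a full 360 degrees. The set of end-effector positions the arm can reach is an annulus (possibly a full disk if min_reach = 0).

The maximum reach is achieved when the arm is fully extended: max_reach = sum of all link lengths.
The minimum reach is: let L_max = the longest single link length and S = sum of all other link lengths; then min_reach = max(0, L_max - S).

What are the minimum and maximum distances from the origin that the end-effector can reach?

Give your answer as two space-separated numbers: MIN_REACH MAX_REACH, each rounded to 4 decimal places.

Link lengths: [8.6, 2.5, 3.6]
max_reach = 8.6 + 2.5 + 3.6 = 14.7
L_max = max([8.6, 2.5, 3.6]) = 8.6
S (sum of others) = 14.7 - 8.6 = 6.1
min_reach = max(0, 8.6 - 6.1) = max(0, 2.5) = 2.5

Answer: 2.5000 14.7000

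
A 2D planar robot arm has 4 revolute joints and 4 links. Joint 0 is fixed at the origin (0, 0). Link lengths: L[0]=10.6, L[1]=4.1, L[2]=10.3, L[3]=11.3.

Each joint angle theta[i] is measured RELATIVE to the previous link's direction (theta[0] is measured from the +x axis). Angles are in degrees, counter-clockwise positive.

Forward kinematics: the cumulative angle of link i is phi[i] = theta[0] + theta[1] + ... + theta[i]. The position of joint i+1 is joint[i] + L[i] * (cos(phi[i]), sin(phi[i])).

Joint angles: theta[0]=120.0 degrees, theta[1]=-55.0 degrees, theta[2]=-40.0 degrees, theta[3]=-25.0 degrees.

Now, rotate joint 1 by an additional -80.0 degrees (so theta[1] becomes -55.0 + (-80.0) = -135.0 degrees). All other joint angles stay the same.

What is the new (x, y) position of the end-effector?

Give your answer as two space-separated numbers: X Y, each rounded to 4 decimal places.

Answer: 6.5304 -11.4469

Derivation:
joint[0] = (0.0000, 0.0000)  (base)
link 0: phi[0] = 120 = 120 deg
  cos(120 deg) = -0.5000, sin(120 deg) = 0.8660
  joint[1] = (0.0000, 0.0000) + 10.6 * (-0.5000, 0.8660) = (0.0000 + -5.3000, 0.0000 + 9.1799) = (-5.3000, 9.1799)
link 1: phi[1] = 120 + -135 = -15 deg
  cos(-15 deg) = 0.9659, sin(-15 deg) = -0.2588
  joint[2] = (-5.3000, 9.1799) + 4.1 * (0.9659, -0.2588) = (-5.3000 + 3.9603, 9.1799 + -1.0612) = (-1.3397, 8.1187)
link 2: phi[2] = 120 + -135 + -40 = -55 deg
  cos(-55 deg) = 0.5736, sin(-55 deg) = -0.8192
  joint[3] = (-1.3397, 8.1187) + 10.3 * (0.5736, -0.8192) = (-1.3397 + 5.9078, 8.1187 + -8.4373) = (4.5681, -0.3186)
link 3: phi[3] = 120 + -135 + -40 + -25 = -80 deg
  cos(-80 deg) = 0.1736, sin(-80 deg) = -0.9848
  joint[4] = (4.5681, -0.3186) + 11.3 * (0.1736, -0.9848) = (4.5681 + 1.9622, -0.3186 + -11.1283) = (6.5304, -11.4469)
End effector: (6.5304, -11.4469)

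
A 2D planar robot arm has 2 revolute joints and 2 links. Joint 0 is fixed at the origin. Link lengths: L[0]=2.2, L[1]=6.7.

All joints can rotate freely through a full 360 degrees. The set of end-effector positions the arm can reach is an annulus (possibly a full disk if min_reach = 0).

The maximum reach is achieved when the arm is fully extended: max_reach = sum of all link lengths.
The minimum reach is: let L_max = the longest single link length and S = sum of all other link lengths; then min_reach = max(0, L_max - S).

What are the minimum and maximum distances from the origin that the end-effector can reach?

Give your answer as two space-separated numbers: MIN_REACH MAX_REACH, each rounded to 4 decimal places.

Link lengths: [2.2, 6.7]
max_reach = 2.2 + 6.7 = 8.9
L_max = max([2.2, 6.7]) = 6.7
S (sum of others) = 8.9 - 6.7 = 2.2
min_reach = max(0, 6.7 - 2.2) = max(0, 4.5) = 4.5

Answer: 4.5000 8.9000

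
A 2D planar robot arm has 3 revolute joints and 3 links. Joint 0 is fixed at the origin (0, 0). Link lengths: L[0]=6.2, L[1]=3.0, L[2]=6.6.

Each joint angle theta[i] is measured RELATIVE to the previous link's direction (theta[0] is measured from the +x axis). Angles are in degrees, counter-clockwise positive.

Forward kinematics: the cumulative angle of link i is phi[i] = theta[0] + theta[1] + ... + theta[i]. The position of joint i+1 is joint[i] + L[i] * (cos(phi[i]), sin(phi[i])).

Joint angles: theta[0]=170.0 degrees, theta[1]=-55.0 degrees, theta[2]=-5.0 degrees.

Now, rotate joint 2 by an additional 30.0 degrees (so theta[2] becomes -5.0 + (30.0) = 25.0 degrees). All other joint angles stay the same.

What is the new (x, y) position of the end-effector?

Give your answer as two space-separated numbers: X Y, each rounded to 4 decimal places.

Answer: -12.4296 8.0379

Derivation:
joint[0] = (0.0000, 0.0000)  (base)
link 0: phi[0] = 170 = 170 deg
  cos(170 deg) = -0.9848, sin(170 deg) = 0.1736
  joint[1] = (0.0000, 0.0000) + 6.2 * (-0.9848, 0.1736) = (0.0000 + -6.1058, 0.0000 + 1.0766) = (-6.1058, 1.0766)
link 1: phi[1] = 170 + -55 = 115 deg
  cos(115 deg) = -0.4226, sin(115 deg) = 0.9063
  joint[2] = (-6.1058, 1.0766) + 3 * (-0.4226, 0.9063) = (-6.1058 + -1.2679, 1.0766 + 2.7189) = (-7.3737, 3.7955)
link 2: phi[2] = 170 + -55 + 25 = 140 deg
  cos(140 deg) = -0.7660, sin(140 deg) = 0.6428
  joint[3] = (-7.3737, 3.7955) + 6.6 * (-0.7660, 0.6428) = (-7.3737 + -5.0559, 3.7955 + 4.2424) = (-12.4296, 8.0379)
End effector: (-12.4296, 8.0379)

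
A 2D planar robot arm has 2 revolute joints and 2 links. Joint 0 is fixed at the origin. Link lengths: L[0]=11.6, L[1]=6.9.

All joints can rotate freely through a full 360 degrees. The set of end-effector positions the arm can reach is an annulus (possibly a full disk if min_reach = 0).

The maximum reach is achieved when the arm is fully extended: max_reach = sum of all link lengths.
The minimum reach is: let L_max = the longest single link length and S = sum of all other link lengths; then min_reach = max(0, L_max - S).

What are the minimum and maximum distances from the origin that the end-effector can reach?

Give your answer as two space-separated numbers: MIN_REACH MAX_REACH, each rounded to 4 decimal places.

Link lengths: [11.6, 6.9]
max_reach = 11.6 + 6.9 = 18.5
L_max = max([11.6, 6.9]) = 11.6
S (sum of others) = 18.5 - 11.6 = 6.9
min_reach = max(0, 11.6 - 6.9) = max(0, 4.7) = 4.7

Answer: 4.7000 18.5000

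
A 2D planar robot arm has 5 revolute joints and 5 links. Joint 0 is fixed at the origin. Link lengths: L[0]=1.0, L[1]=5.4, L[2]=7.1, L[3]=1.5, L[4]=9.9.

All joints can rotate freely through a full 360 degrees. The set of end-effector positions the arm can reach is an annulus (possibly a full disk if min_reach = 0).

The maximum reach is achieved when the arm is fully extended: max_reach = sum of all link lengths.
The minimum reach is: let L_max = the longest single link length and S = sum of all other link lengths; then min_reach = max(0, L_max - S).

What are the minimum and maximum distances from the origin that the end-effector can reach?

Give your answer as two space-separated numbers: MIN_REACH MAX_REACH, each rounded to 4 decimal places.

Link lengths: [1.0, 5.4, 7.1, 1.5, 9.9]
max_reach = 1 + 5.4 + 7.1 + 1.5 + 9.9 = 24.9
L_max = max([1.0, 5.4, 7.1, 1.5, 9.9]) = 9.9
S (sum of others) = 24.9 - 9.9 = 15
min_reach = max(0, 9.9 - 15) = max(0, -5.1) = 0

Answer: 0.0000 24.9000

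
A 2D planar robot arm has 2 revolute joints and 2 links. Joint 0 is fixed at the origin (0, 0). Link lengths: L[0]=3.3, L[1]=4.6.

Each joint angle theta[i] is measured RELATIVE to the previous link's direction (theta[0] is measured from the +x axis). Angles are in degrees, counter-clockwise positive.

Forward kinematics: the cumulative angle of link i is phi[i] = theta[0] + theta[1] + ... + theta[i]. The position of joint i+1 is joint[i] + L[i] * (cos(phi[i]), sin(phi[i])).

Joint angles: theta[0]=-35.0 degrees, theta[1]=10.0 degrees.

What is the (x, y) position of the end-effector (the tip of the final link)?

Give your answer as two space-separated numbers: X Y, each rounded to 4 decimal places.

Answer: 6.8722 -3.8368

Derivation:
joint[0] = (0.0000, 0.0000)  (base)
link 0: phi[0] = -35 = -35 deg
  cos(-35 deg) = 0.8192, sin(-35 deg) = -0.5736
  joint[1] = (0.0000, 0.0000) + 3.3 * (0.8192, -0.5736) = (0.0000 + 2.7032, 0.0000 + -1.8928) = (2.7032, -1.8928)
link 1: phi[1] = -35 + 10 = -25 deg
  cos(-25 deg) = 0.9063, sin(-25 deg) = -0.4226
  joint[2] = (2.7032, -1.8928) + 4.6 * (0.9063, -0.4226) = (2.7032 + 4.1690, -1.8928 + -1.9440) = (6.8722, -3.8368)
End effector: (6.8722, -3.8368)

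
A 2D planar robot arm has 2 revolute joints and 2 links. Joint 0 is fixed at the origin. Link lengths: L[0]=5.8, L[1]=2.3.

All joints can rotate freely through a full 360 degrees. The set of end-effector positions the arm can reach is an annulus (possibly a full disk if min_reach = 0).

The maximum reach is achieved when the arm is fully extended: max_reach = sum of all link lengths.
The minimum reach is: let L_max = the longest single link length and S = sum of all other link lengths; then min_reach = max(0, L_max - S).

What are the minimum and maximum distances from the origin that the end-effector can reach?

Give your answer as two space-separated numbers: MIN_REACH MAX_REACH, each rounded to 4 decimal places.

Link lengths: [5.8, 2.3]
max_reach = 5.8 + 2.3 = 8.1
L_max = max([5.8, 2.3]) = 5.8
S (sum of others) = 8.1 - 5.8 = 2.3
min_reach = max(0, 5.8 - 2.3) = max(0, 3.5) = 3.5

Answer: 3.5000 8.1000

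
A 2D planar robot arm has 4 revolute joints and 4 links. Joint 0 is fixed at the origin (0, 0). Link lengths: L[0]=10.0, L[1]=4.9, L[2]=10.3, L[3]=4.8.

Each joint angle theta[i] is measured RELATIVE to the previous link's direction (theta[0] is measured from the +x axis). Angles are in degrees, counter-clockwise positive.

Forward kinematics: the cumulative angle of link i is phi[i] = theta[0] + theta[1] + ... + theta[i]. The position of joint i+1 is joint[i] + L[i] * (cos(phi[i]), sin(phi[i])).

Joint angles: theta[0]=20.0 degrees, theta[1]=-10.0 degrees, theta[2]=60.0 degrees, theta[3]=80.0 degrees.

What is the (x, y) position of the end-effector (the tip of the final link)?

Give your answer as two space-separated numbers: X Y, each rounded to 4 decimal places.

Answer: 13.5884 16.3499

Derivation:
joint[0] = (0.0000, 0.0000)  (base)
link 0: phi[0] = 20 = 20 deg
  cos(20 deg) = 0.9397, sin(20 deg) = 0.3420
  joint[1] = (0.0000, 0.0000) + 10 * (0.9397, 0.3420) = (0.0000 + 9.3969, 0.0000 + 3.4202) = (9.3969, 3.4202)
link 1: phi[1] = 20 + -10 = 10 deg
  cos(10 deg) = 0.9848, sin(10 deg) = 0.1736
  joint[2] = (9.3969, 3.4202) + 4.9 * (0.9848, 0.1736) = (9.3969 + 4.8256, 3.4202 + 0.8509) = (14.2225, 4.2711)
link 2: phi[2] = 20 + -10 + 60 = 70 deg
  cos(70 deg) = 0.3420, sin(70 deg) = 0.9397
  joint[3] = (14.2225, 4.2711) + 10.3 * (0.3420, 0.9397) = (14.2225 + 3.5228, 4.2711 + 9.6788) = (17.7453, 13.9499)
link 3: phi[3] = 20 + -10 + 60 + 80 = 150 deg
  cos(150 deg) = -0.8660, sin(150 deg) = 0.5000
  joint[4] = (17.7453, 13.9499) + 4.8 * (-0.8660, 0.5000) = (17.7453 + -4.1569, 13.9499 + 2.4000) = (13.5884, 16.3499)
End effector: (13.5884, 16.3499)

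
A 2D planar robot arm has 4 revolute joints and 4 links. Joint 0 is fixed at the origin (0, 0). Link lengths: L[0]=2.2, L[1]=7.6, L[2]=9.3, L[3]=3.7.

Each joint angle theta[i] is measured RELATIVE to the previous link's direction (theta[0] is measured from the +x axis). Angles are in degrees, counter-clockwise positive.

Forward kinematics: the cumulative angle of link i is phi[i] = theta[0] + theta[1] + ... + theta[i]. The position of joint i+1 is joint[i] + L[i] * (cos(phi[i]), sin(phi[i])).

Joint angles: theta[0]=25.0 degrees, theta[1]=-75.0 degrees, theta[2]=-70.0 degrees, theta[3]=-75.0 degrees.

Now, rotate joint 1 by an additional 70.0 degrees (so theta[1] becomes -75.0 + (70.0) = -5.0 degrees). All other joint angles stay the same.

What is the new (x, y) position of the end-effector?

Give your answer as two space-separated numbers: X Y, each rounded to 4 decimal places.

joint[0] = (0.0000, 0.0000)  (base)
link 0: phi[0] = 25 = 25 deg
  cos(25 deg) = 0.9063, sin(25 deg) = 0.4226
  joint[1] = (0.0000, 0.0000) + 2.2 * (0.9063, 0.4226) = (0.0000 + 1.9939, 0.0000 + 0.9298) = (1.9939, 0.9298)
link 1: phi[1] = 25 + -5 = 20 deg
  cos(20 deg) = 0.9397, sin(20 deg) = 0.3420
  joint[2] = (1.9939, 0.9298) + 7.6 * (0.9397, 0.3420) = (1.9939 + 7.1417, 0.9298 + 2.5994) = (9.1355, 3.5291)
link 2: phi[2] = 25 + -5 + -70 = -50 deg
  cos(-50 deg) = 0.6428, sin(-50 deg) = -0.7660
  joint[3] = (9.1355, 3.5291) + 9.3 * (0.6428, -0.7660) = (9.1355 + 5.9779, 3.5291 + -7.1242) = (15.1135, -3.5951)
link 3: phi[3] = 25 + -5 + -70 + -75 = -125 deg
  cos(-125 deg) = -0.5736, sin(-125 deg) = -0.8192
  joint[4] = (15.1135, -3.5951) + 3.7 * (-0.5736, -0.8192) = (15.1135 + -2.1222, -3.5951 + -3.0309) = (12.9912, -6.6260)
End effector: (12.9912, -6.6260)

Answer: 12.9912 -6.6260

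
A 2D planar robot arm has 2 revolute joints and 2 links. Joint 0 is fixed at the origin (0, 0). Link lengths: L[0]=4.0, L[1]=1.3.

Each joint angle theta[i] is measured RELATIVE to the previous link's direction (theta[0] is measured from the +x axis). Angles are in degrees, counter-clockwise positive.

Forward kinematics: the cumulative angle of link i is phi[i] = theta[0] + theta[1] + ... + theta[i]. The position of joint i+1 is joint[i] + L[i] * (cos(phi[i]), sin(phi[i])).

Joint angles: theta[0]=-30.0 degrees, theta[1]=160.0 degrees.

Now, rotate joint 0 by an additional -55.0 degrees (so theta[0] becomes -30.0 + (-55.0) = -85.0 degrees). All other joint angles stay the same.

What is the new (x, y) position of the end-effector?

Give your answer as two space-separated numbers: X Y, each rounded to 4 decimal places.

Answer: 0.6851 -2.7291

Derivation:
joint[0] = (0.0000, 0.0000)  (base)
link 0: phi[0] = -85 = -85 deg
  cos(-85 deg) = 0.0872, sin(-85 deg) = -0.9962
  joint[1] = (0.0000, 0.0000) + 4 * (0.0872, -0.9962) = (0.0000 + 0.3486, 0.0000 + -3.9848) = (0.3486, -3.9848)
link 1: phi[1] = -85 + 160 = 75 deg
  cos(75 deg) = 0.2588, sin(75 deg) = 0.9659
  joint[2] = (0.3486, -3.9848) + 1.3 * (0.2588, 0.9659) = (0.3486 + 0.3365, -3.9848 + 1.2557) = (0.6851, -2.7291)
End effector: (0.6851, -2.7291)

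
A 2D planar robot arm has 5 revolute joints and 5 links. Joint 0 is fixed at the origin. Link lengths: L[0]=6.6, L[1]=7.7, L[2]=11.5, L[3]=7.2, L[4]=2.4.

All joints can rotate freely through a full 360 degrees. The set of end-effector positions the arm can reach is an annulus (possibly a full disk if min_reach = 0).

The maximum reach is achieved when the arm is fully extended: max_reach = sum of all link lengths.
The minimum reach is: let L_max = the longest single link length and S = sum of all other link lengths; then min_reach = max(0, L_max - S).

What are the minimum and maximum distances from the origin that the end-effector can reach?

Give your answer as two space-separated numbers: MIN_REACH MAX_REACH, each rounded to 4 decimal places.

Link lengths: [6.6, 7.7, 11.5, 7.2, 2.4]
max_reach = 6.6 + 7.7 + 11.5 + 7.2 + 2.4 = 35.4
L_max = max([6.6, 7.7, 11.5, 7.2, 2.4]) = 11.5
S (sum of others) = 35.4 - 11.5 = 23.9
min_reach = max(0, 11.5 - 23.9) = max(0, -12.4) = 0

Answer: 0.0000 35.4000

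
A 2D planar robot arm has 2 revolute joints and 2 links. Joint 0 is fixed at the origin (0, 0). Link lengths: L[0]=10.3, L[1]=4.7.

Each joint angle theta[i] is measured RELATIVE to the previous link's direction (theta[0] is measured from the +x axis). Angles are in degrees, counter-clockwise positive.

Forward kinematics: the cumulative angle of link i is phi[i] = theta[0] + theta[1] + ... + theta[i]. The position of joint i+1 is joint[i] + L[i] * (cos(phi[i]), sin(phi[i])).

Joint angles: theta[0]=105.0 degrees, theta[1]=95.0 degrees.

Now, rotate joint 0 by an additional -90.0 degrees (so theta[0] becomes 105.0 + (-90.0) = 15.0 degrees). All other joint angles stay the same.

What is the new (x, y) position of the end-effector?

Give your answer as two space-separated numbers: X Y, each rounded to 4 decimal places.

Answer: 8.3415 7.0824

Derivation:
joint[0] = (0.0000, 0.0000)  (base)
link 0: phi[0] = 15 = 15 deg
  cos(15 deg) = 0.9659, sin(15 deg) = 0.2588
  joint[1] = (0.0000, 0.0000) + 10.3 * (0.9659, 0.2588) = (0.0000 + 9.9490, 0.0000 + 2.6658) = (9.9490, 2.6658)
link 1: phi[1] = 15 + 95 = 110 deg
  cos(110 deg) = -0.3420, sin(110 deg) = 0.9397
  joint[2] = (9.9490, 2.6658) + 4.7 * (-0.3420, 0.9397) = (9.9490 + -1.6075, 2.6658 + 4.4166) = (8.3415, 7.0824)
End effector: (8.3415, 7.0824)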